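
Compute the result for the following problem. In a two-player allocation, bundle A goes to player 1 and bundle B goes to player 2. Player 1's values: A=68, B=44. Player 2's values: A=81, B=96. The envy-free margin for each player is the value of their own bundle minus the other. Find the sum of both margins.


Step 1: Player 1's margin = v1(A) - v1(B) = 68 - 44 = 24
Step 2: Player 2's margin = v2(B) - v2(A) = 96 - 81 = 15
Step 3: Total margin = 24 + 15 = 39

39


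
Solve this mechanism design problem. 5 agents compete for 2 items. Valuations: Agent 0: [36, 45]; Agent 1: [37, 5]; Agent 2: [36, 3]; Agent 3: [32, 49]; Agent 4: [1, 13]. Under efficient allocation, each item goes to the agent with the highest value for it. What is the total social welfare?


Step 1: For each item, find the maximum value among all agents.
Step 2: Item 0 -> Agent 1 (value 37)
Step 3: Item 1 -> Agent 3 (value 49)
Step 4: Total welfare = 37 + 49 = 86

86


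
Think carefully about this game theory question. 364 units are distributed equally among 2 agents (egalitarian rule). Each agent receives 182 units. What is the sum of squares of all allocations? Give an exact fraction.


Step 1: Each agent's share = 364/2 = 182
Step 2: Square of each share = (182)^2 = 33124
Step 3: Sum of squares = 2 * 33124 = 66248

66248


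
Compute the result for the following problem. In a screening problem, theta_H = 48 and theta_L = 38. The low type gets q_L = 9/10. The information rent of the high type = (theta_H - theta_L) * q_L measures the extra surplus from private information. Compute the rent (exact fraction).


Step 1: theta_H - theta_L = 48 - 38 = 10
Step 2: Information rent = (theta_H - theta_L) * q_L
Step 3: = 10 * 9/10
Step 4: = 9

9


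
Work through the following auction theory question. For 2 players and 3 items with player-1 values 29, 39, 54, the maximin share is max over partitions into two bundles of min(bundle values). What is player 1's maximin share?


Step 1: Item values = 29, 39, 54
Step 2: Enumerate all 2-bundle partitions and take the smaller bundle:
  Partition 1: {29} vs {39,54} -> bundles 29, 93; min = 29
  Partition 2: {39} vs {29,54} -> bundles 39, 83; min = 39
  Partition 3: {54} vs {29,39} -> bundles 54, 68; min = 54
Step 3: MMS = max(29, 39, 54) = 54

54


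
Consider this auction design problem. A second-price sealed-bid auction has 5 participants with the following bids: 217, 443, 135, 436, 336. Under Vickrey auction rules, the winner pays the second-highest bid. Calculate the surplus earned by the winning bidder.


Step 1: Sort bids in descending order: 443, 436, 336, 217, 135
Step 2: The winning bid is the highest: 443
Step 3: The payment equals the second-highest bid: 436
Step 4: Surplus = winner's bid - payment = 443 - 436 = 7

7


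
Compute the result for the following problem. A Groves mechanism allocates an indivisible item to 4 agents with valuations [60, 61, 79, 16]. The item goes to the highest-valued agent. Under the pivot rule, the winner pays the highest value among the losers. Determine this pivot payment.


Step 1: The efficient winner is agent 2 with value 79
Step 2: Other agents' values: [60, 61, 16]
Step 3: Pivot payment = max(others) = 61
Step 4: The winner pays 61

61


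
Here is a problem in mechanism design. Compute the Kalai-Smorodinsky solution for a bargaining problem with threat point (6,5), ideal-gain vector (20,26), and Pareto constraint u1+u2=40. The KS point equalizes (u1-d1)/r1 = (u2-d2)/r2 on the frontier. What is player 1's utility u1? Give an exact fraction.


Step 1: At the KS point, (u1-d1)/r1 = (u2-d2)/r2 = t and u1+u2 = 40
Step 2: u1 = d1 + r1*t and u2 = d2 + r2*t, so (d1 + r1*t) + (d2 + r2*t) = 40
Step 3: t = (40 - 6 - 5)/(20 + 26) = 29/46
Step 4: u1 = d1 + r1*t = 6 + 20 * 29/46 = 428/23
Step 5: (Check: u2 = d2 + r2*t = 492/23; u1+u2 = 428/23 + 492/23 = 40, on the frontier.)

428/23


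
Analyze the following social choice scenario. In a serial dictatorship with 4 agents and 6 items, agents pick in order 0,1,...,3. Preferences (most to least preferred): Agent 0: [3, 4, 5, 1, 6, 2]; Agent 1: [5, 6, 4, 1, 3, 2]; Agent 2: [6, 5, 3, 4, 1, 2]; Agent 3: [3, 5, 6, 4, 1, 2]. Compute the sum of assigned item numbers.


Step 1: Agent 0 picks item 3
Step 2: Agent 1 picks item 5
Step 3: Agent 2 picks item 6
Step 4: Agent 3 picks item 4
Step 5: Sum = 3 + 5 + 6 + 4 = 18

18


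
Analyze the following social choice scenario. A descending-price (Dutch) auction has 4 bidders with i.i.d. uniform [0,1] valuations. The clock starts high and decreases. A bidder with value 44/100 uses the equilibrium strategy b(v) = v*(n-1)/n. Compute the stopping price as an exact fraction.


Step 1: Dutch auctions are strategically equivalent to first-price auctions
Step 2: The equilibrium bid is b(v) = v*(n-1)/n
Step 3: b = 11/25 * 3/4
Step 4: b = 33/100

33/100


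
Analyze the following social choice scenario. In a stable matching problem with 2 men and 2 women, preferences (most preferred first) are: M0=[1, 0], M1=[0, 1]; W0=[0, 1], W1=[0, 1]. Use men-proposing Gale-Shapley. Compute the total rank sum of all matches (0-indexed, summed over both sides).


Step 1: Run Gale-Shapley (men propose, women hold best offer):
  M0 proposes to W1; she accepts
  M1 proposes to W0; she accepts
Step 2: Final matching: W0-M1, W1-M0
Step 3: 0-indexed ranks (man's rank of his match, then woman's): 0 + 1 + 0 + 0
Step 4: Total rank sum = 1

1


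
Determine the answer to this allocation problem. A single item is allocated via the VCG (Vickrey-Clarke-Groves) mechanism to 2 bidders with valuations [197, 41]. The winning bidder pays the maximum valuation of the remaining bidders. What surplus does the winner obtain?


Step 1: The winner is the agent with the highest value: agent 0 with value 197
Step 2: Values of other agents: [41]
Step 3: VCG payment = max of others' values = 41
Step 4: Surplus = 197 - 41 = 156

156


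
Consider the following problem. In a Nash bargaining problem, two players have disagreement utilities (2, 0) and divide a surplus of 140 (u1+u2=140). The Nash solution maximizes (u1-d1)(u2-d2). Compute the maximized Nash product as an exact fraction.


Step 1: The Nash solution splits surplus symmetrically above the disagreement point
Step 2: u1 = (total + d1 - d2)/2 = (140 + 2 - 0)/2 = 71
Step 3: u2 = (total - d1 + d2)/2 = (140 - 2 + 0)/2 = 69
Step 4: Nash product = (71 - 2) * (69 - 0)
Step 5: = 69 * 69 = 4761

4761


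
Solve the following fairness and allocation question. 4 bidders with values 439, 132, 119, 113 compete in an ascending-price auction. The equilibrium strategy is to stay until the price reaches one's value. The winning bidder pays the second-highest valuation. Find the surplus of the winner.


Step 1: Identify the highest value: 439
Step 2: Identify the second-highest value: 132
Step 3: The final price = second-highest value = 132
Step 4: Surplus = 439 - 132 = 307

307


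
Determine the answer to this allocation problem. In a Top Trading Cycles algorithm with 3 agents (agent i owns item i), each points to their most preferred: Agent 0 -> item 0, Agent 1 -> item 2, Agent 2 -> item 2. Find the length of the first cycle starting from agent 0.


Step 1: Trace the pointer graph from agent 0: 0 -> 0
Step 2: A cycle is detected when we revisit agent 0
Step 3: The cycle is: 0 -> 0
Step 4: Cycle length = 1

1


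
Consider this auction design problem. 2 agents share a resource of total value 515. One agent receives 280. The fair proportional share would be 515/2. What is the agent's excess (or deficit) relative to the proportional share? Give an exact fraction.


Step 1: Proportional share = 515/2
Step 2: Agent's actual allocation = 280
Step 3: Excess = 280 - 515/2 = 45/2

45/2


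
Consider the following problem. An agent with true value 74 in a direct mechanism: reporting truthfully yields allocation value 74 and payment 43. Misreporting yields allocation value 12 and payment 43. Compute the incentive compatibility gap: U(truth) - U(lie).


Step 1: U(truth) = value - payment = 74 - 43 = 31
Step 2: U(lie) = allocation - payment = 12 - 43 = -31
Step 3: IC gap = 31 - (-31) = 62

62


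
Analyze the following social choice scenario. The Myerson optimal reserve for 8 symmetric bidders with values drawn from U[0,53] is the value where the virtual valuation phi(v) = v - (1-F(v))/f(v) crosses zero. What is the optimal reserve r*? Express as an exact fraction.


Step 1: For U[0,53], F(v) = v/53 and f(v) = 1/53
Step 2: phi(v) = v - (1 - v/53)/(1/53) = v - (53 - v) = 2v - 53
Step 3: Set phi(r*) = 0: 2r* - 53 = 0
Step 4: r* = 53/2 (the number of bidders n = 8 does not enter)

53/2


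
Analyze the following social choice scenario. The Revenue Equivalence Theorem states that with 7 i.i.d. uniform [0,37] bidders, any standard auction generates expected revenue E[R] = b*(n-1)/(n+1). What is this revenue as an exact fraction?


Step 1: By Revenue Equivalence, expected revenue = b*(n-1)/(n+1)
Step 2: Substituting n = 7, b = 37
Step 3: Revenue = 37*(7-1)/(7+1) = 37*6/8
Step 4: Revenue = 222/8 = 111/4

111/4


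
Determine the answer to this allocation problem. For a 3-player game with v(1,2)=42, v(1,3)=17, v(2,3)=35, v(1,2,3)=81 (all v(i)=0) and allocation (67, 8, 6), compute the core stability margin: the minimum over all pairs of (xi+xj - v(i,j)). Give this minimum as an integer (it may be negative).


Step 1: Slack for coalition (1,2): x1+x2 - v12 = 75 - 42 = 33
Step 2: Slack for coalition (1,3): x1+x3 - v13 = 73 - 17 = 56
Step 3: Slack for coalition (2,3): x2+x3 - v23 = 14 - 35 = -21
Step 4: Minimum slack = min(33, 56, -21) = -21, attained by (2,3); coalition (2,3) can block (slack < 0), so the allocation is not in the core

-21


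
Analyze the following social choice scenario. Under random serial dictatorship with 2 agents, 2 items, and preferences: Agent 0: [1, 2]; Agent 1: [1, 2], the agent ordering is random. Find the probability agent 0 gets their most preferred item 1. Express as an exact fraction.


Step 1: Agent 0 wants item 1
Step 2: There are 2 possible orderings of agents
Step 3: In 1 orderings, agent 0 gets item 1
Step 4: Probability = 1/2

1/2


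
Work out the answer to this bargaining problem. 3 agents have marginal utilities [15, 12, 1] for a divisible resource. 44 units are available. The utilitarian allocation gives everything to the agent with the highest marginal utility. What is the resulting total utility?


Step 1: The marginal utilities are [15, 12, 1]
Step 2: The highest marginal utility is 15
Step 3: All 44 units go to that agent
Step 4: Total utility = 15 * 44 = 660

660


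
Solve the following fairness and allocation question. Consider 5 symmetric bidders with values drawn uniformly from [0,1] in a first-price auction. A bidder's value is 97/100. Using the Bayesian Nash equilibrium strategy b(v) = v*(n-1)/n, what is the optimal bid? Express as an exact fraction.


Step 1: The symmetric BNE bidding function is b(v) = v * (n-1) / n
Step 2: Substitute v = 97/100 and n = 5
Step 3: b = 97/100 * 4/5
Step 4: b = 97/125

97/125


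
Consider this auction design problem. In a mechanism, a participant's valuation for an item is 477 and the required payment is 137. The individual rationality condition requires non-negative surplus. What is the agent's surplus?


Step 1: Surplus = value - payment = 477 - 137 = 340
Step 2: IR is satisfied (surplus >= 0)

340


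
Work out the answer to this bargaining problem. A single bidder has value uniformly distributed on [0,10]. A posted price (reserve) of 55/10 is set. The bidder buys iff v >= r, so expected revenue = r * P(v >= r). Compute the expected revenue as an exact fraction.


Step 1: Posted price r = 11/2, value support [0,10]
Step 2: P(v >= r) = (10 - 11/2)/10 = 9/20
Step 3: Expected revenue = r * P(v >= r) = 11/2 * 9/20
Step 4: Revenue = 99/40

99/40


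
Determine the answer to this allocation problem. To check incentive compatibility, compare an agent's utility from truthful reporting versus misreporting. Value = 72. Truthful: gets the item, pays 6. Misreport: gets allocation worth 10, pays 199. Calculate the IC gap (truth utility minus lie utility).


Step 1: U(truth) = value - payment = 72 - 6 = 66
Step 2: U(lie) = allocation - payment = 10 - 199 = -189
Step 3: IC gap = 66 - (-189) = 255

255


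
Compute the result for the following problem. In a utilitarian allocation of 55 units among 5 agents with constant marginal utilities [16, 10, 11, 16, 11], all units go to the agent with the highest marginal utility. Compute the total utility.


Step 1: The marginal utilities are [16, 10, 11, 16, 11]
Step 2: The highest marginal utility is 16
Step 3: All 55 units go to that agent
Step 4: Total utility = 16 * 55 = 880

880


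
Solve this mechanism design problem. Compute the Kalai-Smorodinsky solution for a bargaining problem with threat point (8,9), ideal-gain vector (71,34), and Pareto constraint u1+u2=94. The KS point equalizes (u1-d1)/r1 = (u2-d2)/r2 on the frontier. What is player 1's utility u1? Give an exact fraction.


Step 1: At the KS point, (u1-d1)/r1 = (u2-d2)/r2 = t and u1+u2 = 94
Step 2: u1 = d1 + r1*t and u2 = d2 + r2*t, so (d1 + r1*t) + (d2 + r2*t) = 94
Step 3: t = (94 - 8 - 9)/(71 + 34) = 77/105 = 11/15
Step 4: u1 = d1 + r1*t = 8 + 71 * 11/15 = 901/15
Step 5: (Check: u2 = d2 + r2*t = 509/15; u1+u2 = 901/15 + 509/15 = 94, on the frontier.)

901/15


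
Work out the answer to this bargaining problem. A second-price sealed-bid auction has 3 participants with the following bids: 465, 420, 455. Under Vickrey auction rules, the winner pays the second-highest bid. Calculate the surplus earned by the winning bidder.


Step 1: Sort bids in descending order: 465, 455, 420
Step 2: The winning bid is the highest: 465
Step 3: The payment equals the second-highest bid: 455
Step 4: Surplus = winner's bid - payment = 465 - 455 = 10

10


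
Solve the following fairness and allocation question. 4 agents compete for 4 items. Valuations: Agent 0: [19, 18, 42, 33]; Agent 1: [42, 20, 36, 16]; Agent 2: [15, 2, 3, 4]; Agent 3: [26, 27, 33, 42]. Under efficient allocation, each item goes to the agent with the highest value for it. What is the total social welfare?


Step 1: For each item, find the maximum value among all agents.
Step 2: Item 0 -> Agent 1 (value 42)
Step 3: Item 1 -> Agent 3 (value 27)
Step 4: Item 2 -> Agent 0 (value 42)
Step 5: Item 3 -> Agent 3 (value 42)
Step 6: Total welfare = 42 + 27 + 42 + 42 = 153

153


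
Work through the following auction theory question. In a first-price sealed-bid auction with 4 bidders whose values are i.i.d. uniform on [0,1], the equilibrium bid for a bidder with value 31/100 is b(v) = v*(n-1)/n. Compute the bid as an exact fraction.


Step 1: The symmetric BNE bidding function is b(v) = v * (n-1) / n
Step 2: Substitute v = 31/100 and n = 4
Step 3: b = 31/100 * 3/4
Step 4: b = 93/400

93/400


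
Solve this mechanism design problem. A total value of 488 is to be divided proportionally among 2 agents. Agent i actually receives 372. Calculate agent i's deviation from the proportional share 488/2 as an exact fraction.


Step 1: Proportional share = 488/2 = 244
Step 2: Agent's actual allocation = 372
Step 3: Excess = 372 - 244 = 128

128


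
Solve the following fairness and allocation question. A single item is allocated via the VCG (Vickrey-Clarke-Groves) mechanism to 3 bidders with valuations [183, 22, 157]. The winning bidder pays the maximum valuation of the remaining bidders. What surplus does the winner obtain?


Step 1: The winner is the agent with the highest value: agent 0 with value 183
Step 2: Values of other agents: [22, 157]
Step 3: VCG payment = max of others' values = 157
Step 4: Surplus = 183 - 157 = 26

26


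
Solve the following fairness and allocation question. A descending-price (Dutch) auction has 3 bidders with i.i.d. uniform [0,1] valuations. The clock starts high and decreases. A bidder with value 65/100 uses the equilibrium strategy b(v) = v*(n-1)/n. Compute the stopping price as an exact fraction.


Step 1: Dutch auctions are strategically equivalent to first-price auctions
Step 2: The equilibrium bid is b(v) = v*(n-1)/n
Step 3: b = 13/20 * 2/3
Step 4: b = 13/30

13/30


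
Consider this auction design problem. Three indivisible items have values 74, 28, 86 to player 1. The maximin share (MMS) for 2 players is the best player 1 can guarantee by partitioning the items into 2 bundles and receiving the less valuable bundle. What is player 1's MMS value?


Step 1: Item values = 74, 28, 86
Step 2: Enumerate all 2-bundle partitions and take the smaller bundle:
  Partition 1: {74} vs {28,86} -> bundles 74, 114; min = 74
  Partition 2: {28} vs {74,86} -> bundles 28, 160; min = 28
  Partition 3: {86} vs {74,28} -> bundles 86, 102; min = 86
Step 3: MMS = max(74, 28, 86) = 86

86


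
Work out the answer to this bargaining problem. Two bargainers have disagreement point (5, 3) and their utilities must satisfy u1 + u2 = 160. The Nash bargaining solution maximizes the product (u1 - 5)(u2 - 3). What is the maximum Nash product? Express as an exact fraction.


Step 1: The Nash solution splits surplus symmetrically above the disagreement point
Step 2: u1 = (total + d1 - d2)/2 = (160 + 5 - 3)/2 = 81
Step 3: u2 = (total - d1 + d2)/2 = (160 - 5 + 3)/2 = 79
Step 4: Nash product = (81 - 5) * (79 - 3)
Step 5: = 76 * 76 = 5776

5776


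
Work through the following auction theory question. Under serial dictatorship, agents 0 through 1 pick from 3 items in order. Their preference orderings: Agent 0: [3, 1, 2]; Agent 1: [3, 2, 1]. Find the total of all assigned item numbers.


Step 1: Agent 0 picks item 3
Step 2: Agent 1 picks item 2
Step 3: Sum = 3 + 2 = 5

5


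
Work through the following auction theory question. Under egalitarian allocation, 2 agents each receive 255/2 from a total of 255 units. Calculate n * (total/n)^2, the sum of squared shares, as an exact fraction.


Step 1: Each agent's share = 255/2
Step 2: Square of each share = (255/2)^2 = 65025/4
Step 3: Sum of squares = 2 * 65025/4 = 65025/2

65025/2


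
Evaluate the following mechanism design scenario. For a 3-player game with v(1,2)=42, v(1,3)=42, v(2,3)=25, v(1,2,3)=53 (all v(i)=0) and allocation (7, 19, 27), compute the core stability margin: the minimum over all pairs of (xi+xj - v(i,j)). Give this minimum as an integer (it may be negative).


Step 1: Slack for coalition (1,2): x1+x2 - v12 = 26 - 42 = -16
Step 2: Slack for coalition (1,3): x1+x3 - v13 = 34 - 42 = -8
Step 3: Slack for coalition (2,3): x2+x3 - v23 = 46 - 25 = 21
Step 4: Minimum slack = min(-16, -8, 21) = -16, attained by (1,2); coalition (1,2) can block (slack < 0), so the allocation is not in the core

-16


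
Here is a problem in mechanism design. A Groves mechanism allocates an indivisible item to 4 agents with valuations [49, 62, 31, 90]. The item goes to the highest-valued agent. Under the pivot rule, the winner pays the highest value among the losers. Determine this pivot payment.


Step 1: The efficient winner is agent 3 with value 90
Step 2: Other agents' values: [49, 62, 31]
Step 3: Pivot payment = max(others) = 62
Step 4: The winner pays 62

62


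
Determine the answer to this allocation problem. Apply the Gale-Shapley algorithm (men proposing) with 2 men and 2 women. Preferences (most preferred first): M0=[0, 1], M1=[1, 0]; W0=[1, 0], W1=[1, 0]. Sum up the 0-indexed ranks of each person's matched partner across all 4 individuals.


Step 1: Run Gale-Shapley (men propose, women hold best offer):
  M0 proposes to W0; she accepts
  M1 proposes to W1; she accepts
Step 2: Final matching: W0-M0, W1-M1
Step 3: 0-indexed ranks (man's rank of his match, then woman's): 0 + 1 + 0 + 0
Step 4: Total rank sum = 1

1


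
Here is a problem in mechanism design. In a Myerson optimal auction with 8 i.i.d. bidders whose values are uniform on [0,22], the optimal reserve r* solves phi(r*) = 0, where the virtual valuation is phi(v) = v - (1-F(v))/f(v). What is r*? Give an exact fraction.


Step 1: For U[0,22], F(v) = v/22 and f(v) = 1/22
Step 2: phi(v) = v - (1 - v/22)/(1/22) = v - (22 - v) = 2v - 22
Step 3: Set phi(r*) = 0: 2r* - 22 = 0
Step 4: r* = 22/2 = 11 (the number of bidders n = 8 does not enter)

11


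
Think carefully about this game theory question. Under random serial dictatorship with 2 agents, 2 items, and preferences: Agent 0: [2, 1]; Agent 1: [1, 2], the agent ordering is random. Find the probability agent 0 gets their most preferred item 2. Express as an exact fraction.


Step 1: Agent 0 wants item 2
Step 2: There are 2 possible orderings of agents
Step 3: In 2 orderings, agent 0 gets item 2
Step 4: Probability = 2/2 = 1

1


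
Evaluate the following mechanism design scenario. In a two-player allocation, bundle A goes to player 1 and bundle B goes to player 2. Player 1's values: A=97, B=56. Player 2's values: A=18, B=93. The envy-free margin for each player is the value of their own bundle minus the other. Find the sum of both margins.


Step 1: Player 1's margin = v1(A) - v1(B) = 97 - 56 = 41
Step 2: Player 2's margin = v2(B) - v2(A) = 93 - 18 = 75
Step 3: Total margin = 41 + 75 = 116

116


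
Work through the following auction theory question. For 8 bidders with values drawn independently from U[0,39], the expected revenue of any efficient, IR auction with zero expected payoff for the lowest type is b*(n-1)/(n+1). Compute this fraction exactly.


Step 1: By Revenue Equivalence, expected revenue = b*(n-1)/(n+1)
Step 2: Substituting n = 8, b = 39
Step 3: Revenue = 39*(8-1)/(8+1) = 39*7/9
Step 4: Revenue = 273/9 = 91/3

91/3


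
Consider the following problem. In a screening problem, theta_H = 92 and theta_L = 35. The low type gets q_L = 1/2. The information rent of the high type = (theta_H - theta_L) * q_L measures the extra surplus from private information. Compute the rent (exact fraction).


Step 1: theta_H - theta_L = 92 - 35 = 57
Step 2: Information rent = (theta_H - theta_L) * q_L
Step 3: = 57 * 1/2
Step 4: = 57/2

57/2


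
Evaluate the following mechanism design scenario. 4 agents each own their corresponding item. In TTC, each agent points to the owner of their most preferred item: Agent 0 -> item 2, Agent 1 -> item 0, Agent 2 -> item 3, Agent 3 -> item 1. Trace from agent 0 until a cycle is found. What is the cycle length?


Step 1: Trace the pointer graph from agent 0: 0 -> 2 -> 3 -> 1 -> 0
Step 2: A cycle is detected when we revisit agent 0
Step 3: The cycle is: 0 -> 2 -> 3 -> 1 -> 0
Step 4: Cycle length = 4

4


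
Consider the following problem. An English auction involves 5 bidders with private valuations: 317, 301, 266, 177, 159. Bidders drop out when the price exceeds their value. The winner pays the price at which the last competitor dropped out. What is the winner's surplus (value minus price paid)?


Step 1: Identify the highest value: 317
Step 2: Identify the second-highest value: 301
Step 3: The final price = second-highest value = 301
Step 4: Surplus = 317 - 301 = 16

16


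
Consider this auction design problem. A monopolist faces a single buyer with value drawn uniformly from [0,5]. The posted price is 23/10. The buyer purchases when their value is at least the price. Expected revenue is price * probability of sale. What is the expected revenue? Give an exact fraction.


Step 1: Posted price r = 23/10, value support [0,5]
Step 2: P(v >= r) = (5 - 23/10)/5 = 27/50
Step 3: Expected revenue = r * P(v >= r) = 23/10 * 27/50
Step 4: Revenue = 621/500

621/500


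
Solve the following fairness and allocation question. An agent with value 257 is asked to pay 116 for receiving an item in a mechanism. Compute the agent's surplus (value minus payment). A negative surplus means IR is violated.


Step 1: Surplus = value - payment = 257 - 116 = 141
Step 2: IR is satisfied (surplus >= 0)

141


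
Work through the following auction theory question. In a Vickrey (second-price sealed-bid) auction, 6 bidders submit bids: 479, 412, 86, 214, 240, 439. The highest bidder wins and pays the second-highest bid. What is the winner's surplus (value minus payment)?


Step 1: Sort bids in descending order: 479, 439, 412, 240, 214, 86
Step 2: The winning bid is the highest: 479
Step 3: The payment equals the second-highest bid: 439
Step 4: Surplus = winner's bid - payment = 479 - 439 = 40

40


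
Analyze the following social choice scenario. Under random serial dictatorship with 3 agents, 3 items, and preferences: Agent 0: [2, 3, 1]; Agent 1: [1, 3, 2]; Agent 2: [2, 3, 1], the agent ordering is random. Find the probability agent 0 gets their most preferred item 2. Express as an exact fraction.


Step 1: Agent 0 wants item 2
Step 2: There are 6 possible orderings of agents
Step 3: In 3 orderings, agent 0 gets item 2
Step 4: Probability = 3/6 = 1/2

1/2


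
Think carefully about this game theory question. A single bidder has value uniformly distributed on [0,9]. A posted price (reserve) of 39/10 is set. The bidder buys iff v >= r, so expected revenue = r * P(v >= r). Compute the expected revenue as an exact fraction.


Step 1: Posted price r = 39/10, value support [0,9]
Step 2: P(v >= r) = (9 - 39/10)/9 = 17/30
Step 3: Expected revenue = r * P(v >= r) = 39/10 * 17/30
Step 4: Revenue = 221/100

221/100


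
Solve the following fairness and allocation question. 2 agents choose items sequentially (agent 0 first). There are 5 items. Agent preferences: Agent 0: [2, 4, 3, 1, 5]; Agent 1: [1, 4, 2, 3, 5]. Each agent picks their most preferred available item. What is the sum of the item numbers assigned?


Step 1: Agent 0 picks item 2
Step 2: Agent 1 picks item 1
Step 3: Sum = 2 + 1 = 3

3


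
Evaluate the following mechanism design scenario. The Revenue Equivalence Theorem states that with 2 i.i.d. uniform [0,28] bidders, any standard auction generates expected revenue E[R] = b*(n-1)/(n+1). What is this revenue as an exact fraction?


Step 1: By Revenue Equivalence, expected revenue = b*(n-1)/(n+1)
Step 2: Substituting n = 2, b = 28
Step 3: Revenue = 28*(2-1)/(2+1) = 28*1/3
Step 4: Revenue = 28/3

28/3


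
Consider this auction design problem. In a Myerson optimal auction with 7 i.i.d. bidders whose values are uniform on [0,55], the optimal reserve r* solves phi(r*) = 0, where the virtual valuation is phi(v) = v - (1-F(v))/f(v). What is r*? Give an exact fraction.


Step 1: For U[0,55], F(v) = v/55 and f(v) = 1/55
Step 2: phi(v) = v - (1 - v/55)/(1/55) = v - (55 - v) = 2v - 55
Step 3: Set phi(r*) = 0: 2r* - 55 = 0
Step 4: r* = 55/2 (the number of bidders n = 7 does not enter)

55/2


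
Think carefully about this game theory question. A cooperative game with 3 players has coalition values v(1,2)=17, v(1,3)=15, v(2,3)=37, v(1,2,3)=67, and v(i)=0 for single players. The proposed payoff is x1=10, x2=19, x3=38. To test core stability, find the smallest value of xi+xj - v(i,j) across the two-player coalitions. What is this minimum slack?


Step 1: Slack for coalition (1,2): x1+x2 - v12 = 29 - 17 = 12
Step 2: Slack for coalition (1,3): x1+x3 - v13 = 48 - 15 = 33
Step 3: Slack for coalition (2,3): x2+x3 - v23 = 57 - 37 = 20
Step 4: Minimum slack = min(12, 33, 20) = 12, attained by (1,2); no pair can gain by deviating, so the allocation is in the core

12


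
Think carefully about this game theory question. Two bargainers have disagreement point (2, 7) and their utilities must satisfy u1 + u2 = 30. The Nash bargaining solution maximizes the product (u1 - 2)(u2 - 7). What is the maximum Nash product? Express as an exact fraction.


Step 1: The Nash solution splits surplus symmetrically above the disagreement point
Step 2: u1 = (total + d1 - d2)/2 = (30 + 2 - 7)/2 = 25/2
Step 3: u2 = (total - d1 + d2)/2 = (30 - 2 + 7)/2 = 35/2
Step 4: Nash product = (25/2 - 2) * (35/2 - 7)
Step 5: = 21/2 * 21/2 = 441/4

441/4


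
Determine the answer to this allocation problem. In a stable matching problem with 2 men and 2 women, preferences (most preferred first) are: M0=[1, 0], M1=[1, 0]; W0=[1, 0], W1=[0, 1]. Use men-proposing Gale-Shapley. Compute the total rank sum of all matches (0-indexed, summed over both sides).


Step 1: Run Gale-Shapley (men propose, women hold best offer):
  M0 proposes to W1; she accepts
  M1 proposes to W1; rejected
  M1 proposes to W0; she accepts
Step 2: Final matching: W0-M1, W1-M0
Step 3: 0-indexed ranks (man's rank of his match, then woman's): 1 + 0 + 0 + 0
Step 4: Total rank sum = 1

1


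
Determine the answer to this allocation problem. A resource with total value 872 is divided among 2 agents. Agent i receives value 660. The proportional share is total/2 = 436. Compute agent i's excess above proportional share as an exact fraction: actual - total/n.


Step 1: Proportional share = 872/2 = 436
Step 2: Agent's actual allocation = 660
Step 3: Excess = 660 - 436 = 224

224


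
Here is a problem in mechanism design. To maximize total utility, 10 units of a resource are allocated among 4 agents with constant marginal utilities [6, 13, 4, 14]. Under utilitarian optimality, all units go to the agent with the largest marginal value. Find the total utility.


Step 1: The marginal utilities are [6, 13, 4, 14]
Step 2: The highest marginal utility is 14
Step 3: All 10 units go to that agent
Step 4: Total utility = 14 * 10 = 140

140


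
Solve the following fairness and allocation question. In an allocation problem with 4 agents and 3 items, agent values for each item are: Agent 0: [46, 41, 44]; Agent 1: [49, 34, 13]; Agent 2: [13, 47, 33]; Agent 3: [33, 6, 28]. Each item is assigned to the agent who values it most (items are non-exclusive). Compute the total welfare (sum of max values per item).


Step 1: For each item, find the maximum value among all agents.
Step 2: Item 0 -> Agent 1 (value 49)
Step 3: Item 1 -> Agent 2 (value 47)
Step 4: Item 2 -> Agent 0 (value 44)
Step 5: Total welfare = 49 + 47 + 44 = 140

140


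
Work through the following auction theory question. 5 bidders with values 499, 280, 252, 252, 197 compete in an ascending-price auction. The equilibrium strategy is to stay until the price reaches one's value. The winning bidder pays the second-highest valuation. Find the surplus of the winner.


Step 1: Identify the highest value: 499
Step 2: Identify the second-highest value: 280
Step 3: The final price = second-highest value = 280
Step 4: Surplus = 499 - 280 = 219

219


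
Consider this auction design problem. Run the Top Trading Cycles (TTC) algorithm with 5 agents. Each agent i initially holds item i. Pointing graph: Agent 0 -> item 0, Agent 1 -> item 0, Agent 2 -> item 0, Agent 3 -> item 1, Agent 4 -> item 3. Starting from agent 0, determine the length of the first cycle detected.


Step 1: Trace the pointer graph from agent 0: 0 -> 0
Step 2: A cycle is detected when we revisit agent 0
Step 3: The cycle is: 0 -> 0
Step 4: Cycle length = 1

1


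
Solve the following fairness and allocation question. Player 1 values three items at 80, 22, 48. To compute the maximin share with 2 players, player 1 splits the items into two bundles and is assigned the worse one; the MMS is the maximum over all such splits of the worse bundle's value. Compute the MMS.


Step 1: Item values = 80, 22, 48
Step 2: Enumerate all 2-bundle partitions and take the smaller bundle:
  Partition 1: {80} vs {22,48} -> bundles 80, 70; min = 70
  Partition 2: {22} vs {80,48} -> bundles 22, 128; min = 22
  Partition 3: {48} vs {80,22} -> bundles 48, 102; min = 48
Step 3: MMS = max(70, 22, 48) = 70

70


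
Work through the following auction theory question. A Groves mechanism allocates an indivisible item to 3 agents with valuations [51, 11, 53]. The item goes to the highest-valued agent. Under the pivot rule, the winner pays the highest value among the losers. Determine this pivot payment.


Step 1: The efficient winner is agent 2 with value 53
Step 2: Other agents' values: [51, 11]
Step 3: Pivot payment = max(others) = 51
Step 4: The winner pays 51

51


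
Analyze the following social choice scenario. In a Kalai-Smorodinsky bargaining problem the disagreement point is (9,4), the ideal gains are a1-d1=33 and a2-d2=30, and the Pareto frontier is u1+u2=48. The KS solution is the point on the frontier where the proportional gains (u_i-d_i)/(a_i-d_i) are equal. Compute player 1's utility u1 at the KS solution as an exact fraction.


Step 1: At the KS point, (u1-d1)/r1 = (u2-d2)/r2 = t and u1+u2 = 48
Step 2: u1 = d1 + r1*t and u2 = d2 + r2*t, so (d1 + r1*t) + (d2 + r2*t) = 48
Step 3: t = (48 - 9 - 4)/(33 + 30) = 35/63 = 5/9
Step 4: u1 = d1 + r1*t = 9 + 33 * 5/9 = 82/3
Step 5: (Check: u2 = d2 + r2*t = 62/3; u1+u2 = 82/3 + 62/3 = 48, on the frontier.)

82/3


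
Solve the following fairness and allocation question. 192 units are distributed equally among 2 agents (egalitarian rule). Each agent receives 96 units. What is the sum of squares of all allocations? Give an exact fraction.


Step 1: Each agent's share = 192/2 = 96
Step 2: Square of each share = (96)^2 = 9216
Step 3: Sum of squares = 2 * 9216 = 18432

18432


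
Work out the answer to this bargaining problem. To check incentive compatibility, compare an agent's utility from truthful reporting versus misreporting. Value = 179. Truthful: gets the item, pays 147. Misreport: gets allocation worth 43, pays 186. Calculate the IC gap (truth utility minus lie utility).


Step 1: U(truth) = value - payment = 179 - 147 = 32
Step 2: U(lie) = allocation - payment = 43 - 186 = -143
Step 3: IC gap = 32 - (-143) = 175

175


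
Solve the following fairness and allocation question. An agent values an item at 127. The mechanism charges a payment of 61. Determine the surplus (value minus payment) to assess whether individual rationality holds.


Step 1: Surplus = value - payment = 127 - 61 = 66
Step 2: IR is satisfied (surplus >= 0)

66


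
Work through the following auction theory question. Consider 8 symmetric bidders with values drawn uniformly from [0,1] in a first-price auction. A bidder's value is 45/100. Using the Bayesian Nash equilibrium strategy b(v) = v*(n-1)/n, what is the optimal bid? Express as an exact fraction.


Step 1: The symmetric BNE bidding function is b(v) = v * (n-1) / n
Step 2: Substitute v = 9/20 and n = 8
Step 3: b = 9/20 * 7/8
Step 4: b = 63/160

63/160


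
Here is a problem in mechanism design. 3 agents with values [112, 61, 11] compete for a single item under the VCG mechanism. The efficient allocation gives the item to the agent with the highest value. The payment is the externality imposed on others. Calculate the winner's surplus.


Step 1: The winner is the agent with the highest value: agent 0 with value 112
Step 2: Values of other agents: [61, 11]
Step 3: VCG payment = max of others' values = 61
Step 4: Surplus = 112 - 61 = 51

51


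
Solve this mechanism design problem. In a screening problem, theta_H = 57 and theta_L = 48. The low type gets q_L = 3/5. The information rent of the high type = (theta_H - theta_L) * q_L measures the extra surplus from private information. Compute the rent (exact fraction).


Step 1: theta_H - theta_L = 57 - 48 = 9
Step 2: Information rent = (theta_H - theta_L) * q_L
Step 3: = 9 * 3/5
Step 4: = 27/5

27/5


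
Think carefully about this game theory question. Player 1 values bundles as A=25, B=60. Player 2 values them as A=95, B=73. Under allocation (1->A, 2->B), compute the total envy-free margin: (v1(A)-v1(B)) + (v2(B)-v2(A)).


Step 1: Player 1's margin = v1(A) - v1(B) = 25 - 60 = -35
Step 2: Player 2's margin = v2(B) - v2(A) = 73 - 95 = -22
Step 3: Total margin = -35 + -22 = -57

-57


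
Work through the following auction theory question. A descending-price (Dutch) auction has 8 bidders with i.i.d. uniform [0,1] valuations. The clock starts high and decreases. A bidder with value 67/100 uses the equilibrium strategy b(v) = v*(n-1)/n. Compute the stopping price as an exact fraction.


Step 1: Dutch auctions are strategically equivalent to first-price auctions
Step 2: The equilibrium bid is b(v) = v*(n-1)/n
Step 3: b = 67/100 * 7/8
Step 4: b = 469/800

469/800


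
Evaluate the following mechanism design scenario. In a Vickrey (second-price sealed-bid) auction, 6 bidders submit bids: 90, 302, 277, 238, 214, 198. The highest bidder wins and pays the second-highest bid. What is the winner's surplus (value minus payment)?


Step 1: Sort bids in descending order: 302, 277, 238, 214, 198, 90
Step 2: The winning bid is the highest: 302
Step 3: The payment equals the second-highest bid: 277
Step 4: Surplus = winner's bid - payment = 302 - 277 = 25

25


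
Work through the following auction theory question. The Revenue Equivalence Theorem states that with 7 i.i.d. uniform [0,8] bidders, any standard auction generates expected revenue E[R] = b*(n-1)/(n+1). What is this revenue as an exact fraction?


Step 1: By Revenue Equivalence, expected revenue = b*(n-1)/(n+1)
Step 2: Substituting n = 7, b = 8
Step 3: Revenue = 8*(7-1)/(7+1) = 8*6/8
Step 4: Revenue = 48/8 = 6

6


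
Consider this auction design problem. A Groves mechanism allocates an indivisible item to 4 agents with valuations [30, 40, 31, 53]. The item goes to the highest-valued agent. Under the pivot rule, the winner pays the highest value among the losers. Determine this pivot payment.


Step 1: The efficient winner is agent 3 with value 53
Step 2: Other agents' values: [30, 40, 31]
Step 3: Pivot payment = max(others) = 40
Step 4: The winner pays 40

40


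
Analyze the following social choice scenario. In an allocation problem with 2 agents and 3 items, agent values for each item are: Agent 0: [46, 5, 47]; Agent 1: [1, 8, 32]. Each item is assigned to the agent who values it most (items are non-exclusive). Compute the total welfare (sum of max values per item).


Step 1: For each item, find the maximum value among all agents.
Step 2: Item 0 -> Agent 0 (value 46)
Step 3: Item 1 -> Agent 1 (value 8)
Step 4: Item 2 -> Agent 0 (value 47)
Step 5: Total welfare = 46 + 8 + 47 = 101

101


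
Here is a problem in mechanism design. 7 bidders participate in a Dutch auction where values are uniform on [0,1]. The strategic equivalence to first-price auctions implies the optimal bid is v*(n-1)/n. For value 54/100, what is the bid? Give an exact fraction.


Step 1: Dutch auctions are strategically equivalent to first-price auctions
Step 2: The equilibrium bid is b(v) = v*(n-1)/n
Step 3: b = 27/50 * 6/7
Step 4: b = 81/175

81/175


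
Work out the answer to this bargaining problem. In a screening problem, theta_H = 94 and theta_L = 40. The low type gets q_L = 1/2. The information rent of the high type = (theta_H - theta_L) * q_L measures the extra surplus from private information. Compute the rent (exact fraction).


Step 1: theta_H - theta_L = 94 - 40 = 54
Step 2: Information rent = (theta_H - theta_L) * q_L
Step 3: = 54 * 1/2
Step 4: = 27

27


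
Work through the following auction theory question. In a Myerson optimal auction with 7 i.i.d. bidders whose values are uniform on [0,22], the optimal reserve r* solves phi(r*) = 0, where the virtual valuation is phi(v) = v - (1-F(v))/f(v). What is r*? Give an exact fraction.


Step 1: For U[0,22], F(v) = v/22 and f(v) = 1/22
Step 2: phi(v) = v - (1 - v/22)/(1/22) = v - (22 - v) = 2v - 22
Step 3: Set phi(r*) = 0: 2r* - 22 = 0
Step 4: r* = 22/2 = 11 (the number of bidders n = 7 does not enter)

11


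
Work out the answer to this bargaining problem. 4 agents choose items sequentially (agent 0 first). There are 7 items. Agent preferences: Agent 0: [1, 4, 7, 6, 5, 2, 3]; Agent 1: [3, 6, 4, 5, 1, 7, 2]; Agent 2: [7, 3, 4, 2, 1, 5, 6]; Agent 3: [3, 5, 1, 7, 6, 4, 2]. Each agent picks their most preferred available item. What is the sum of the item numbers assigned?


Step 1: Agent 0 picks item 1
Step 2: Agent 1 picks item 3
Step 3: Agent 2 picks item 7
Step 4: Agent 3 picks item 5
Step 5: Sum = 1 + 3 + 7 + 5 = 16

16


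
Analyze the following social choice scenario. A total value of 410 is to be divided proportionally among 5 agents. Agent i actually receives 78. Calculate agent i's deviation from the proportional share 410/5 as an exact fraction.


Step 1: Proportional share = 410/5 = 82
Step 2: Agent's actual allocation = 78
Step 3: Excess = 78 - 82 = -4

-4
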